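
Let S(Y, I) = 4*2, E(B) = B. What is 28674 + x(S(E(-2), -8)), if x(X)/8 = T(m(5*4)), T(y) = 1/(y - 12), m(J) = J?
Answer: 28675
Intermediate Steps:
S(Y, I) = 8
T(y) = 1/(-12 + y)
x(X) = 1 (x(X) = 8/(-12 + 5*4) = 8/(-12 + 20) = 8/8 = 8*(⅛) = 1)
28674 + x(S(E(-2), -8)) = 28674 + 1 = 28675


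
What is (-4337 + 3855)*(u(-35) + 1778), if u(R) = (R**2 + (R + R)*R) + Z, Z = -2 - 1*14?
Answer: -2620634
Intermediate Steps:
Z = -16 (Z = -2 - 14 = -16)
u(R) = -16 + 3*R**2 (u(R) = (R**2 + (R + R)*R) - 16 = (R**2 + (2*R)*R) - 16 = (R**2 + 2*R**2) - 16 = 3*R**2 - 16 = -16 + 3*R**2)
(-4337 + 3855)*(u(-35) + 1778) = (-4337 + 3855)*((-16 + 3*(-35)**2) + 1778) = -482*((-16 + 3*1225) + 1778) = -482*((-16 + 3675) + 1778) = -482*(3659 + 1778) = -482*5437 = -2620634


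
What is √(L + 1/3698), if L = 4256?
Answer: √31477378/86 ≈ 65.238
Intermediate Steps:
√(L + 1/3698) = √(4256 + 1/3698) = √(15738689/3698) = √31477378/86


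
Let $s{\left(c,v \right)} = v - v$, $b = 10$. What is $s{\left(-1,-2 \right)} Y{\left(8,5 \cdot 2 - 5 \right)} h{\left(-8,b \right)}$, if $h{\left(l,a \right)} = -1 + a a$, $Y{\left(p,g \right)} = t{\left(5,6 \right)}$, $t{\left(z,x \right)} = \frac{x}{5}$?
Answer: $0$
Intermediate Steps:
$t{\left(z,x \right)} = \frac{x}{5}$
$s{\left(c,v \right)} = 0$
$Y{\left(p,g \right)} = \frac{6}{5}$ ($Y{\left(p,g \right)} = \frac{1}{5} \cdot 6 = \frac{6}{5}$)
$h{\left(l,a \right)} = -1 + a^{2}$
$s{\left(-1,-2 \right)} Y{\left(8,5 \cdot 2 - 5 \right)} h{\left(-8,b \right)} = 0 \cdot \frac{6}{5} \left(-1 + 10^{2}\right) = 0 \left(-1 + 100\right) = 0 \cdot 99 = 0$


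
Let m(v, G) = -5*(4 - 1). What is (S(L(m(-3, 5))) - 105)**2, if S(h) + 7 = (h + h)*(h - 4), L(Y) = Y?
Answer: 209764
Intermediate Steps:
m(v, G) = -15 (m(v, G) = -5*3 = -15)
S(h) = -7 + 2*h*(-4 + h) (S(h) = -7 + (h + h)*(h - 4) = -7 + (2*h)*(-4 + h) = -7 + 2*h*(-4 + h))
(S(L(m(-3, 5))) - 105)**2 = ((-7 - 8*(-15) + 2*(-15)**2) - 105)**2 = ((-7 + 120 + 2*225) - 105)**2 = ((-7 + 120 + 450) - 105)**2 = (563 - 105)**2 = 458**2 = 209764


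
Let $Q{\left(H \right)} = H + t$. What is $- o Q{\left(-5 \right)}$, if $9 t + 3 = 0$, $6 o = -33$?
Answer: $- \frac{88}{3} \approx -29.333$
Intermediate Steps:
$o = - \frac{11}{2}$ ($o = \frac{1}{6} \left(-33\right) = - \frac{11}{2} \approx -5.5$)
$t = - \frac{1}{3}$ ($t = - \frac{1}{3} + \frac{1}{9} \cdot 0 = - \frac{1}{3} + 0 = - \frac{1}{3} \approx -0.33333$)
$Q{\left(H \right)} = - \frac{1}{3} + H$ ($Q{\left(H \right)} = H - \frac{1}{3} = - \frac{1}{3} + H$)
$- o Q{\left(-5 \right)} = \left(-1\right) \left(- \frac{11}{2}\right) \left(- \frac{1}{3} - 5\right) = \frac{11}{2} \left(- \frac{16}{3}\right) = - \frac{88}{3}$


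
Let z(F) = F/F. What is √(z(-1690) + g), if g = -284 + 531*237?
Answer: 2*√31391 ≈ 354.35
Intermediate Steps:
z(F) = 1
g = 125563 (g = -284 + 125847 = 125563)
√(z(-1690) + g) = √(1 + 125563) = √125564 = 2*√31391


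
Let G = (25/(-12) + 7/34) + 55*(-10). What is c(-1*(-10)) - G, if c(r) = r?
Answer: 114623/204 ≈ 561.88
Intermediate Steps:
G = -112583/204 (G = (25*(-1/12) + 7*(1/34)) - 550 = (-25/12 + 7/34) - 550 = -383/204 - 550 = -112583/204 ≈ -551.88)
c(-1*(-10)) - G = -1*(-10) - 1*(-112583/204) = 10 + 112583/204 = 114623/204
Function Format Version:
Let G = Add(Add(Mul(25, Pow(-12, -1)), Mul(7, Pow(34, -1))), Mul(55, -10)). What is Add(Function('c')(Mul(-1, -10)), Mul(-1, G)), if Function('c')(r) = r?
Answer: Rational(114623, 204) ≈ 561.88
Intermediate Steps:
G = Rational(-112583, 204) (G = Add(Add(Mul(25, Rational(-1, 12)), Mul(7, Rational(1, 34))), -550) = Add(Add(Rational(-25, 12), Rational(7, 34)), -550) = Add(Rational(-383, 204), -550) = Rational(-112583, 204) ≈ -551.88)
Add(Function('c')(Mul(-1, -10)), Mul(-1, G)) = Add(Mul(-1, -10), Mul(-1, Rational(-112583, 204))) = Add(10, Rational(112583, 204)) = Rational(114623, 204)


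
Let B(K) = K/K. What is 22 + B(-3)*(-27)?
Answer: -5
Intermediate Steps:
B(K) = 1
22 + B(-3)*(-27) = 22 + 1*(-27) = 22 - 27 = -5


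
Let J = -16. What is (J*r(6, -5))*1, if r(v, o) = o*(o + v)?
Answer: 80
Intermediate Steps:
(J*r(6, -5))*1 = -(-80)*(-5 + 6)*1 = -(-80)*1 = -16*(-5)*1 = 80*1 = 80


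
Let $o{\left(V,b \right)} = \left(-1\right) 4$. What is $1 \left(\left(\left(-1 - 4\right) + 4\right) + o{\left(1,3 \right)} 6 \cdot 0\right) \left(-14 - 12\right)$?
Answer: $26$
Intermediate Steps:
$o{\left(V,b \right)} = -4$
$1 \left(\left(\left(-1 - 4\right) + 4\right) + o{\left(1,3 \right)} 6 \cdot 0\right) \left(-14 - 12\right) = 1 \left(\left(\left(-1 - 4\right) + 4\right) + \left(-4\right) 6 \cdot 0\right) \left(-14 - 12\right) = 1 \left(\left(-5 + 4\right) - 0\right) \left(-26\right) = 1 \left(-1 + 0\right) \left(-26\right) = 1 \left(-1\right) \left(-26\right) = \left(-1\right) \left(-26\right) = 26$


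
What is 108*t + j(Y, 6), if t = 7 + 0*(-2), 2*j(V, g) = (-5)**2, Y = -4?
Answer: 1537/2 ≈ 768.50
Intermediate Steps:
j(V, g) = 25/2 (j(V, g) = (1/2)*(-5)**2 = (1/2)*25 = 25/2)
t = 7 (t = 7 + 0 = 7)
108*t + j(Y, 6) = 108*7 + 25/2 = 756 + 25/2 = 1537/2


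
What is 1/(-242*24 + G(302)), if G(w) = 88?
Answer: -1/5720 ≈ -0.00017483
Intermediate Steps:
1/(-242*24 + G(302)) = 1/(-242*24 + 88) = 1/(-5808 + 88) = 1/(-5720) = -1/5720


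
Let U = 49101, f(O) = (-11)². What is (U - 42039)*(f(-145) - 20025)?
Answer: -140562048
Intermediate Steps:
f(O) = 121
(U - 42039)*(f(-145) - 20025) = (49101 - 42039)*(121 - 20025) = 7062*(-19904) = -140562048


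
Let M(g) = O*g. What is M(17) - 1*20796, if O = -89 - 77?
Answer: -23618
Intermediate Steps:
O = -166
M(g) = -166*g
M(17) - 1*20796 = -166*17 - 1*20796 = -2822 - 20796 = -23618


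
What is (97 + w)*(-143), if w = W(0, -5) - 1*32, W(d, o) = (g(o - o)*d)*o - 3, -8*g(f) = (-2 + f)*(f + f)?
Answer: -8866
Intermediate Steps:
g(f) = -f*(-2 + f)/4 (g(f) = -(-2 + f)*(f + f)/8 = -(-2 + f)*2*f/8 = -f*(-2 + f)/4)
W(d, o) = -3 (W(d, o) = (((o - o)*(2 - (o - o))/4)*d)*o - 3 = (((¼)*0*(2 - 1*0))*d)*o - 3 = (((¼)*0*(2 + 0))*d)*o - 3 = (((¼)*0*2)*d)*o - 3 = (0*d)*o - 3 = 0*o - 3 = 0 - 3 = -3)
w = -35 (w = -3 - 1*32 = -3 - 32 = -35)
(97 + w)*(-143) = (97 - 35)*(-143) = 62*(-143) = -8866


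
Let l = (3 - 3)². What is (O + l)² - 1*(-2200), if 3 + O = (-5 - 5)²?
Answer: 11609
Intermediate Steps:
O = 97 (O = -3 + (-5 - 5)² = -3 + (-10)² = -3 + 100 = 97)
l = 0 (l = 0² = 0)
(O + l)² - 1*(-2200) = (97 + 0)² - 1*(-2200) = 97² + 2200 = 9409 + 2200 = 11609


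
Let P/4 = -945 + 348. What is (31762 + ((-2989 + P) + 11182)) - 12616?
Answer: 24951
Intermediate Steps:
P = -2388 (P = 4*(-945 + 348) = 4*(-597) = -2388)
(31762 + ((-2989 + P) + 11182)) - 12616 = (31762 + ((-2989 - 2388) + 11182)) - 12616 = (31762 + (-5377 + 11182)) - 12616 = (31762 + 5805) - 12616 = 37567 - 12616 = 24951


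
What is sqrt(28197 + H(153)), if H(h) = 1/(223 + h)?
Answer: sqrt(996594862)/188 ≈ 167.92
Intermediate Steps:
sqrt(28197 + H(153)) = sqrt(28197 + 1/(223 + 153)) = sqrt(28197 + 1/376) = sqrt(10602073/376) = sqrt(996594862)/188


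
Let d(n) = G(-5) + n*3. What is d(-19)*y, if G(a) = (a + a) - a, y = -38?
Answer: 2356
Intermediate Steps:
G(a) = a (G(a) = 2*a - a = a)
d(n) = -5 + 3*n (d(n) = -5 + n*3 = -5 + 3*n)
d(-19)*y = (-5 + 3*(-19))*(-38) = (-5 - 57)*(-38) = -62*(-38) = 2356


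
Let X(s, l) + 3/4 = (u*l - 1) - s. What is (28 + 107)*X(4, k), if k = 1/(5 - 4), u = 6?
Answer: 135/4 ≈ 33.750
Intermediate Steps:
k = 1 (k = 1/1 = 1)
X(s, l) = -7/4 - s + 6*l (X(s, l) = -3/4 + ((6*l - 1) - s) = -3/4 + ((-1 + 6*l) - s) = -3/4 + (-1 - s + 6*l) = -7/4 - s + 6*l)
(28 + 107)*X(4, k) = (28 + 107)*(-7/4 - 1*4 + 6*1) = 135*(-7/4 - 4 + 6) = 135*(1/4) = 135/4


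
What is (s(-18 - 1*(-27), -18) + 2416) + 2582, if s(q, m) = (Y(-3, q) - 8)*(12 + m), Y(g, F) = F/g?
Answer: 5064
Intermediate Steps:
s(q, m) = (-8 - q/3)*(12 + m) (s(q, m) = (q/(-3) - 8)*(12 + m) = (q*(-1/3) - 8)*(12 + m) = (-q/3 - 8)*(12 + m) = (-8 - q/3)*(12 + m))
(s(-18 - 1*(-27), -18) + 2416) + 2582 = ((-96 - 8*(-18) - 4*(-18 - 1*(-27)) - 1/3*(-18)*(-18 - 1*(-27))) + 2416) + 2582 = ((-96 + 144 - 4*(-18 + 27) - 1/3*(-18)*(-18 + 27)) + 2416) + 2582 = ((-96 + 144 - 4*9 - 1/3*(-18)*9) + 2416) + 2582 = ((-96 + 144 - 36 + 54) + 2416) + 2582 = (66 + 2416) + 2582 = 2482 + 2582 = 5064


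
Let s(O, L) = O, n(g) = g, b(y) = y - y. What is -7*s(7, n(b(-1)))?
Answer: -49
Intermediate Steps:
b(y) = 0
-7*s(7, n(b(-1))) = -7*7 = -49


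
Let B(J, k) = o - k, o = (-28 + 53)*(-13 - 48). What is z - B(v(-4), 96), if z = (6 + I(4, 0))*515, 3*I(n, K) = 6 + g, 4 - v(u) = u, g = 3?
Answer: 6256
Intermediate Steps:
v(u) = 4 - u
o = -1525 (o = 25*(-61) = -1525)
I(n, K) = 3 (I(n, K) = (6 + 3)/3 = (⅓)*9 = 3)
B(J, k) = -1525 - k
z = 4635 (z = (6 + 3)*515 = 9*515 = 4635)
z - B(v(-4), 96) = 4635 - (-1525 - 1*96) = 4635 - (-1525 - 96) = 4635 - 1*(-1621) = 4635 + 1621 = 6256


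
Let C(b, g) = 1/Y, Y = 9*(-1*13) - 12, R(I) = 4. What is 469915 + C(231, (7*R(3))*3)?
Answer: 60619034/129 ≈ 4.6992e+5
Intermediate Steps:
Y = -129 (Y = 9*(-13) - 12 = -117 - 12 = -129)
C(b, g) = -1/129 (C(b, g) = 1/(-129) = -1/129)
469915 + C(231, (7*R(3))*3) = 469915 - 1/129 = 60619034/129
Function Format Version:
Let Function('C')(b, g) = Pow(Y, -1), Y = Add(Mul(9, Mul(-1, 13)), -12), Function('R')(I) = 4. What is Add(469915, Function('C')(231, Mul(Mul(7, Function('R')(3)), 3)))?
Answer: Rational(60619034, 129) ≈ 4.6992e+5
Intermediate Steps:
Y = -129 (Y = Add(Mul(9, -13), -12) = Add(-117, -12) = -129)
Function('C')(b, g) = Rational(-1, 129) (Function('C')(b, g) = Pow(-129, -1) = Rational(-1, 129))
Add(469915, Function('C')(231, Mul(Mul(7, Function('R')(3)), 3))) = Add(469915, Rational(-1, 129)) = Rational(60619034, 129)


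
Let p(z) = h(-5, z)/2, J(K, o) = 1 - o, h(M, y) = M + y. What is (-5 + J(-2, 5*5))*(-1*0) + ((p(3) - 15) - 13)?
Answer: -29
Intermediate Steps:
p(z) = -5/2 + z/2 (p(z) = (-5 + z)/2 = (-5 + z)*(½) = -5/2 + z/2)
(-5 + J(-2, 5*5))*(-1*0) + ((p(3) - 15) - 13) = (-5 + (1 - 5*5))*(-1*0) + (((-5/2 + (½)*3) - 15) - 13) = (-5 + (1 - 1*25))*0 + (((-5/2 + 3/2) - 15) - 13) = (-5 + (1 - 25))*0 + ((-1 - 15) - 13) = (-5 - 24)*0 + (-16 - 13) = -29*0 - 29 = 0 - 29 = -29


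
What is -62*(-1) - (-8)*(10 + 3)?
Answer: 166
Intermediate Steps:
-62*(-1) - (-8)*(10 + 3) = 62 - (-8)*13 = 62 - 1*(-104) = 62 + 104 = 166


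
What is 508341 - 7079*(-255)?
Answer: 2313486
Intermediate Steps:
508341 - 7079*(-255) = 508341 - 1*(-1805145) = 508341 + 1805145 = 2313486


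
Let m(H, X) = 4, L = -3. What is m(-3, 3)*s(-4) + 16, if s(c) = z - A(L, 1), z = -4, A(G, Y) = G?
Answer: 12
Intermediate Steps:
s(c) = -1 (s(c) = -4 - 1*(-3) = -4 + 3 = -1)
m(-3, 3)*s(-4) + 16 = 4*(-1) + 16 = -4 + 16 = 12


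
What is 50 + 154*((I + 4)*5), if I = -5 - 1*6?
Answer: -5340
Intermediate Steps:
I = -11 (I = -5 - 6 = -11)
50 + 154*((I + 4)*5) = 50 + 154*((-11 + 4)*5) = 50 + 154*(-7*5) = 50 + 154*(-35) = 50 - 5390 = -5340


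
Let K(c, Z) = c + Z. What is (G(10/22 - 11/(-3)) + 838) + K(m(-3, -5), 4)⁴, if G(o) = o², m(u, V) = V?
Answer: 932167/1089 ≈ 855.98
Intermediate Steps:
K(c, Z) = Z + c
(G(10/22 - 11/(-3)) + 838) + K(m(-3, -5), 4)⁴ = ((10/22 - 11/(-3))² + 838) + (4 - 5)⁴ = ((10*(1/22) - 11*(-⅓))² + 838) + (-1)⁴ = ((5/11 + 11/3)² + 838) + 1 = ((136/33)² + 838) + 1 = (18496/1089 + 838) + 1 = 931078/1089 + 1 = 932167/1089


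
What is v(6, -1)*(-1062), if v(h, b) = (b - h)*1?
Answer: 7434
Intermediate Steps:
v(h, b) = b - h
v(6, -1)*(-1062) = (-1 - 1*6)*(-1062) = (-1 - 6)*(-1062) = -7*(-1062) = 7434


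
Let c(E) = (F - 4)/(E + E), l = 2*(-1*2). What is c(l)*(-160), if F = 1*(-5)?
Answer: -180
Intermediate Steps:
F = -5
l = -4 (l = 2*(-2) = -4)
c(E) = -9/(2*E) (c(E) = (-5 - 4)/(E + E) = -9*1/(2*E) = -9/(2*E))
c(l)*(-160) = -9/2/(-4)*(-160) = -9/2*(-¼)*(-160) = (9/8)*(-160) = -180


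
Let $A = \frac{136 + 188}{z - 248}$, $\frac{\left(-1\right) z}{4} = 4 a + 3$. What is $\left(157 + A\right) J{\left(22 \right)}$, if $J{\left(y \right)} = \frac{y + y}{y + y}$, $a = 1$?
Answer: $\frac{3584}{23} \approx 155.83$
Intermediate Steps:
$z = -28$ ($z = - 4 \left(4 \cdot 1 + 3\right) = - 4 \left(4 + 3\right) = \left(-4\right) 7 = -28$)
$J{\left(y \right)} = 1$ ($J{\left(y \right)} = \frac{2 y}{2 y} = 2 y \frac{1}{2 y} = 1$)
$A = - \frac{27}{23}$ ($A = \frac{136 + 188}{-28 - 248} = \frac{324}{-276} = 324 \left(- \frac{1}{276}\right) = - \frac{27}{23} \approx -1.1739$)
$\left(157 + A\right) J{\left(22 \right)} = \left(157 - \frac{27}{23}\right) 1 = \frac{3584}{23} \cdot 1 = \frac{3584}{23}$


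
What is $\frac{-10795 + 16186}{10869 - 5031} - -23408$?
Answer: $\frac{45553765}{1946} \approx 23409.0$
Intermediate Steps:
$\frac{-10795 + 16186}{10869 - 5031} - -23408 = \frac{5391}{5838} + 23408 = 5391 \cdot \frac{1}{5838} + 23408 = \frac{1797}{1946} + 23408 = \frac{45553765}{1946}$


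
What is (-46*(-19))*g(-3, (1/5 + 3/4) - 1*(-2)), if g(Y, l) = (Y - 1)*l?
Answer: -51566/5 ≈ -10313.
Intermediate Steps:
g(Y, l) = l*(-1 + Y) (g(Y, l) = (-1 + Y)*l = l*(-1 + Y))
(-46*(-19))*g(-3, (1/5 + 3/4) - 1*(-2)) = (-46*(-19))*(((1/5 + 3/4) - 1*(-2))*(-1 - 3)) = 874*(((1*(1/5) + 3*(1/4)) + 2)*(-4)) = 874*(((1/5 + 3/4) + 2)*(-4)) = 874*((19/20 + 2)*(-4)) = 874*((59/20)*(-4)) = 874*(-59/5) = -51566/5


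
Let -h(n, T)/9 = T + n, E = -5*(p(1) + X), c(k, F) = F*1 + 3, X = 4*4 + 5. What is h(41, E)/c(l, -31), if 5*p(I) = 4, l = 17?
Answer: -153/7 ≈ -21.857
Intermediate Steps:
X = 21 (X = 16 + 5 = 21)
p(I) = ⅘ (p(I) = (⅕)*4 = ⅘)
c(k, F) = 3 + F (c(k, F) = F + 3 = 3 + F)
E = -109 (E = -5*(⅘ + 21) = -5*109/5 = -109)
h(n, T) = -9*T - 9*n (h(n, T) = -9*(T + n) = -9*T - 9*n)
h(41, E)/c(l, -31) = (-9*(-109) - 9*41)/(3 - 31) = (981 - 369)/(-28) = 612*(-1/28) = -153/7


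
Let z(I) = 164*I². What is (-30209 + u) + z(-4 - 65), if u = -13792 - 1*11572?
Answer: 725231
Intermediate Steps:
u = -25364 (u = -13792 - 11572 = -25364)
(-30209 + u) + z(-4 - 65) = (-30209 - 25364) + 164*(-4 - 65)² = -55573 + 164*(-69)² = -55573 + 164*4761 = -55573 + 780804 = 725231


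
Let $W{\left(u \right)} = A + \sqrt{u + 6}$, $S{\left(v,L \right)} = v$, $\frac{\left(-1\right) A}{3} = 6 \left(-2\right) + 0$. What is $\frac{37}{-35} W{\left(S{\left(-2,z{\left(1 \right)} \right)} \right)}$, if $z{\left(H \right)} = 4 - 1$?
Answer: $- \frac{1406}{35} \approx -40.171$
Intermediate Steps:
$z{\left(H \right)} = 3$
$A = 36$ ($A = - 3 \left(6 \left(-2\right) + 0\right) = - 3 \left(-12 + 0\right) = \left(-3\right) \left(-12\right) = 36$)
$W{\left(u \right)} = 36 + \sqrt{6 + u}$ ($W{\left(u \right)} = 36 + \sqrt{u + 6} = 36 + \sqrt{6 + u}$)
$\frac{37}{-35} W{\left(S{\left(-2,z{\left(1 \right)} \right)} \right)} = \frac{37}{-35} \left(36 + \sqrt{6 - 2}\right) = 37 \left(- \frac{1}{35}\right) \left(36 + \sqrt{4}\right) = - \frac{37 \left(36 + 2\right)}{35} = \left(- \frac{37}{35}\right) 38 = - \frac{1406}{35}$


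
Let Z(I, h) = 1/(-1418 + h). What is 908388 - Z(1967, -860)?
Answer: 2069307865/2278 ≈ 9.0839e+5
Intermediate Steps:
908388 - Z(1967, -860) = 908388 - 1/(-1418 - 860) = 908388 - 1/(-2278) = 908388 - 1*(-1/2278) = 908388 + 1/2278 = 2069307865/2278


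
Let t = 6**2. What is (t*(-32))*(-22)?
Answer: 25344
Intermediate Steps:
t = 36
(t*(-32))*(-22) = (36*(-32))*(-22) = -1152*(-22) = 25344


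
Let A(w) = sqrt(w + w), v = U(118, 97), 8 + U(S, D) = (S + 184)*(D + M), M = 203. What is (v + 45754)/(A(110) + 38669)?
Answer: 5272363474/1495291341 - 272692*sqrt(55)/1495291341 ≈ 3.5246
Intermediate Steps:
U(S, D) = -8 + (184 + S)*(203 + D) (U(S, D) = -8 + (S + 184)*(D + 203) = -8 + (184 + S)*(203 + D))
v = 90592 (v = 37344 + 184*97 + 203*118 + 97*118 = 37344 + 17848 + 23954 + 11446 = 90592)
A(w) = sqrt(2)*sqrt(w) (A(w) = sqrt(2*w) = sqrt(2)*sqrt(w))
(v + 45754)/(A(110) + 38669) = (90592 + 45754)/(sqrt(2)*sqrt(110) + 38669) = 136346/(2*sqrt(55) + 38669) = 136346/(38669 + 2*sqrt(55))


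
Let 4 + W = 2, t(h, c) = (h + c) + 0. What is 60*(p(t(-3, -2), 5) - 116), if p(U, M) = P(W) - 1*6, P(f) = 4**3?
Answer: -3480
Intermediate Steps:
t(h, c) = c + h (t(h, c) = (c + h) + 0 = c + h)
W = -2 (W = -4 + 2 = -2)
P(f) = 64
p(U, M) = 58 (p(U, M) = 64 - 1*6 = 64 - 6 = 58)
60*(p(t(-3, -2), 5) - 116) = 60*(58 - 116) = 60*(-58) = -3480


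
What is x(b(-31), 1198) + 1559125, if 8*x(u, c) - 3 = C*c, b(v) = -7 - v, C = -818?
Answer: 11493039/8 ≈ 1.4366e+6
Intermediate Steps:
x(u, c) = 3/8 - 409*c/4 (x(u, c) = 3/8 + (-818*c)/8 = 3/8 - 409*c/4)
x(b(-31), 1198) + 1559125 = (3/8 - 409/4*1198) + 1559125 = (3/8 - 244991/2) + 1559125 = -979961/8 + 1559125 = 11493039/8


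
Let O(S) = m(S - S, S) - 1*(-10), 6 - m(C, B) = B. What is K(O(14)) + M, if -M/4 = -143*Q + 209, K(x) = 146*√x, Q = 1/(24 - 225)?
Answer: -168608/201 + 146*√2 ≈ -632.37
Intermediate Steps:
m(C, B) = 6 - B
Q = -1/201 (Q = 1/(-201) = -1/201 ≈ -0.0049751)
O(S) = 16 - S (O(S) = (6 - S) - 1*(-10) = (6 - S) + 10 = 16 - S)
M = -168608/201 (M = -4*(-143*(-1/201) + 209) = -4*(143/201 + 209) = -4*42152/201 = -168608/201 ≈ -838.85)
K(O(14)) + M = 146*√(16 - 1*14) - 168608/201 = 146*√(16 - 14) - 168608/201 = 146*√2 - 168608/201 = -168608/201 + 146*√2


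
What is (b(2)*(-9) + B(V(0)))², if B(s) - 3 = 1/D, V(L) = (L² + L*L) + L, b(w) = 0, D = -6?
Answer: 289/36 ≈ 8.0278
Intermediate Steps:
V(L) = L + 2*L² (V(L) = (L² + L²) + L = 2*L² + L = L + 2*L²)
B(s) = 17/6 (B(s) = 3 + 1/(-6) = 3 - ⅙ = 17/6)
(b(2)*(-9) + B(V(0)))² = (0*(-9) + 17/6)² = (0 + 17/6)² = (17/6)² = 289/36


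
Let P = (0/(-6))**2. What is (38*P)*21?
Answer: 0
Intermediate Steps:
P = 0 (P = (0*(-1/6))**2 = 0**2 = 0)
(38*P)*21 = (38*0)*21 = 0*21 = 0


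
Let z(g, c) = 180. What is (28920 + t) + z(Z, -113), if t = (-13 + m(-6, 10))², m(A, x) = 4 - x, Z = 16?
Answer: 29461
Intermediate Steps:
t = 361 (t = (-13 + (4 - 1*10))² = (-13 + (4 - 10))² = (-13 - 6)² = (-19)² = 361)
(28920 + t) + z(Z, -113) = (28920 + 361) + 180 = 29281 + 180 = 29461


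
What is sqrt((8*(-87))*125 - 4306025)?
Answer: 5*I*sqrt(175721) ≈ 2096.0*I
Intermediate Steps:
sqrt((8*(-87))*125 - 4306025) = sqrt(-696*125 - 4306025) = sqrt(-87000 - 4306025) = sqrt(-4393025) = 5*I*sqrt(175721)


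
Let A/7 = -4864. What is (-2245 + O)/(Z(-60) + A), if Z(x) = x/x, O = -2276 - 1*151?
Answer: 4672/34047 ≈ 0.13722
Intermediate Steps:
A = -34048 (A = 7*(-4864) = -34048)
O = -2427 (O = -2276 - 151 = -2427)
Z(x) = 1
(-2245 + O)/(Z(-60) + A) = (-2245 - 2427)/(1 - 34048) = -4672/(-34047) = -4672*(-1/34047) = 4672/34047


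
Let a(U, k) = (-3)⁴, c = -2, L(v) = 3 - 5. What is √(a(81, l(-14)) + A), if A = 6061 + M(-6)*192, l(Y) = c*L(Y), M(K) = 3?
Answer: √6718 ≈ 81.963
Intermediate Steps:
L(v) = -2
l(Y) = 4 (l(Y) = -2*(-2) = 4)
a(U, k) = 81
A = 6637 (A = 6061 + 3*192 = 6061 + 576 = 6637)
√(a(81, l(-14)) + A) = √(81 + 6637) = √6718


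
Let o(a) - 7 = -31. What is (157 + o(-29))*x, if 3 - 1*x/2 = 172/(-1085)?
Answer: 130226/155 ≈ 840.17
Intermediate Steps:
o(a) = -24 (o(a) = 7 - 31 = -24)
x = 6854/1085 (x = 6 - 344/(-1085) = 6 - 344*(-1)/1085 = 6 - 2*(-172/1085) = 6 + 344/1085 = 6854/1085 ≈ 6.3170)
(157 + o(-29))*x = (157 - 24)*(6854/1085) = 133*(6854/1085) = 130226/155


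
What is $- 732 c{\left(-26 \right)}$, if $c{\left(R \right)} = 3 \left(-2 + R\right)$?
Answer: $61488$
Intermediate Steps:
$c{\left(R \right)} = -6 + 3 R$
$- 732 c{\left(-26 \right)} = - 732 \left(-6 + 3 \left(-26\right)\right) = - 732 \left(-6 - 78\right) = \left(-732\right) \left(-84\right) = 61488$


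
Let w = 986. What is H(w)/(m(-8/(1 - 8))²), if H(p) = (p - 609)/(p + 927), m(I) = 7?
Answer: 377/93737 ≈ 0.0040219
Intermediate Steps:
H(p) = (-609 + p)/(927 + p)
H(w)/(m(-8/(1 - 8))²) = ((-609 + 986)/(927 + 986))/(7²) = (377/1913)/49 = ((1/1913)*377)*(1/49) = (377/1913)*(1/49) = 377/93737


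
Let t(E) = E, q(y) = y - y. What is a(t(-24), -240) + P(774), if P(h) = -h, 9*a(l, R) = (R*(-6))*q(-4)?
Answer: -774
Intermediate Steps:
q(y) = 0
a(l, R) = 0 (a(l, R) = ((R*(-6))*0)/9 = (-6*R*0)/9 = (1/9)*0 = 0)
a(t(-24), -240) + P(774) = 0 - 1*774 = 0 - 774 = -774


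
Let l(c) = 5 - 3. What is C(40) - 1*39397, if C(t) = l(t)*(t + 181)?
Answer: -38955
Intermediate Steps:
l(c) = 2
C(t) = 362 + 2*t (C(t) = 2*(t + 181) = 2*(181 + t) = 362 + 2*t)
C(40) - 1*39397 = (362 + 2*40) - 1*39397 = (362 + 80) - 39397 = 442 - 39397 = -38955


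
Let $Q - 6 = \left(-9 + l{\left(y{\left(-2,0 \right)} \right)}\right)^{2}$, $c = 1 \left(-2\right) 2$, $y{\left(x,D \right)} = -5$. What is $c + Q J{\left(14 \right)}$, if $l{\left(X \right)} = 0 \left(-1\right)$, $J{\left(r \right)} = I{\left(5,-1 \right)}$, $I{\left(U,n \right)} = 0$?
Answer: $-4$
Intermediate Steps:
$J{\left(r \right)} = 0$
$l{\left(X \right)} = 0$
$c = -4$ ($c = \left(-2\right) 2 = -4$)
$Q = 87$ ($Q = 6 + \left(-9 + 0\right)^{2} = 6 + \left(-9\right)^{2} = 6 + 81 = 87$)
$c + Q J{\left(14 \right)} = -4 + 87 \cdot 0 = -4 + 0 = -4$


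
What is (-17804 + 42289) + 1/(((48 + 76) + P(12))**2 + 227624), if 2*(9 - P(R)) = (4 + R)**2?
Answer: 5573985766/227649 ≈ 24485.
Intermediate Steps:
P(R) = 9 - (4 + R)**2/2
(-17804 + 42289) + 1/(((48 + 76) + P(12))**2 + 227624) = (-17804 + 42289) + 1/(((48 + 76) + (9 - (4 + 12)**2/2))**2 + 227624) = 24485 + 1/((124 + (9 - 1/2*16**2))**2 + 227624) = 24485 + 1/((124 + (9 - 1/2*256))**2 + 227624) = 24485 + 1/((124 + (9 - 128))**2 + 227624) = 24485 + 1/((124 - 119)**2 + 227624) = 24485 + 1/(5**2 + 227624) = 24485 + 1/(25 + 227624) = 24485 + 1/227649 = 5573985766/227649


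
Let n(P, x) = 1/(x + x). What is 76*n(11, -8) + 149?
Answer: 577/4 ≈ 144.25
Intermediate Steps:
n(P, x) = 1/(2*x)
76*n(11, -8) + 149 = 76*((½)/(-8)) + 149 = 76*((½)*(-⅛)) + 149 = 76*(-1/16) + 149 = -19/4 + 149 = 577/4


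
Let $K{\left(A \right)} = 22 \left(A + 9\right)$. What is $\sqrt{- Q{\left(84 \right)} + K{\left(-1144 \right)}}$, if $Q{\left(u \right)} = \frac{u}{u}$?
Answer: $i \sqrt{24971} \approx 158.02 i$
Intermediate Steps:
$Q{\left(u \right)} = 1$
$K{\left(A \right)} = 198 + 22 A$ ($K{\left(A \right)} = 22 \left(9 + A\right) = 198 + 22 A$)
$\sqrt{- Q{\left(84 \right)} + K{\left(-1144 \right)}} = \sqrt{\left(-1\right) 1 + \left(198 + 22 \left(-1144\right)\right)} = \sqrt{-1 + \left(198 - 25168\right)} = \sqrt{-1 - 24970} = \sqrt{-24971} = i \sqrt{24971}$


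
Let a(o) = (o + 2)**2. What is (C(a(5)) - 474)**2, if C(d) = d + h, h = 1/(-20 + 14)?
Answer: 6507601/36 ≈ 1.8077e+5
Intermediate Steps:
a(o) = (2 + o)**2
h = -1/6 (h = 1/(-6) = -1/6 ≈ -0.16667)
C(d) = -1/6 + d (C(d) = d - 1/6 = -1/6 + d)
(C(a(5)) - 474)**2 = ((-1/6 + (2 + 5)**2) - 474)**2 = ((-1/6 + 7**2) - 474)**2 = ((-1/6 + 49) - 474)**2 = (293/6 - 474)**2 = (-2551/6)**2 = 6507601/36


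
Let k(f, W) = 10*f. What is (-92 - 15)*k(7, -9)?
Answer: -7490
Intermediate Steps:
(-92 - 15)*k(7, -9) = (-92 - 15)*(10*7) = -107*70 = -7490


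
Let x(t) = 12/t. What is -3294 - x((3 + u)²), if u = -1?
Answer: -3297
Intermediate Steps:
-3294 - x((3 + u)²) = -3294 - 12/((3 - 1)²) = -3294 - 12/(2²) = -3294 - 12/4 = -3294 - 1*3 = -3294 - 3 = -3297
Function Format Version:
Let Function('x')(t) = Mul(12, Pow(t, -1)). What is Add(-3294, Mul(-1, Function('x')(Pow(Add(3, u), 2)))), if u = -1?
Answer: -3297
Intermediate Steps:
Add(-3294, Mul(-1, Function('x')(Pow(Add(3, u), 2)))) = Add(-3294, Mul(-1, Mul(12, Pow(Pow(Add(3, -1), 2), -1)))) = Add(-3294, Mul(-1, Mul(12, Pow(Pow(2, 2), -1)))) = Add(-3294, Mul(-1, Mul(12, Pow(4, -1)))) = Add(-3294, Mul(-1, Mul(12, Rational(1, 4)))) = Add(-3294, Mul(-1, 3)) = Add(-3294, -3) = -3297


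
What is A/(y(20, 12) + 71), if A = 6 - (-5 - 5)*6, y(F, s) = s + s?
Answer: 66/95 ≈ 0.69474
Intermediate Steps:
y(F, s) = 2*s
A = 66 (A = 6 - 1*(-10)*6 = 6 + 10*6 = 6 + 60 = 66)
A/(y(20, 12) + 71) = 66/(2*12 + 71) = 66/(24 + 71) = 66/95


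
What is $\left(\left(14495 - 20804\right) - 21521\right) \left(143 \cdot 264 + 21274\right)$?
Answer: $-1642693580$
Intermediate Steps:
$\left(\left(14495 - 20804\right) - 21521\right) \left(143 \cdot 264 + 21274\right) = \left(\left(14495 - 20804\right) - 21521\right) \left(37752 + 21274\right) = \left(-6309 - 21521\right) 59026 = \left(-27830\right) 59026 = -1642693580$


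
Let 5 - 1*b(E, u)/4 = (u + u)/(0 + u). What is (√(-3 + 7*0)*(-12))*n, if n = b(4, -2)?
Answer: -144*I*√3 ≈ -249.42*I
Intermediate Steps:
b(E, u) = 12 (b(E, u) = 20 - 4*(u + u)/(0 + u) = 20 - 4*2*u/u = 20 - 4*2 = 20 - 8 = 12)
n = 12
(√(-3 + 7*0)*(-12))*n = (√(-3 + 7*0)*(-12))*12 = (√(-3 + 0)*(-12))*12 = (√(-3)*(-12))*12 = ((I*√3)*(-12))*12 = -12*I*√3*12 = -144*I*√3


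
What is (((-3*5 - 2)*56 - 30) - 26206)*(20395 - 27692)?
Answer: 198390836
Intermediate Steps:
(((-3*5 - 2)*56 - 30) - 26206)*(20395 - 27692) = (((-15 - 2)*56 - 30) - 26206)*(-7297) = ((-17*56 - 30) - 26206)*(-7297) = ((-952 - 30) - 26206)*(-7297) = (-982 - 26206)*(-7297) = -27188*(-7297) = 198390836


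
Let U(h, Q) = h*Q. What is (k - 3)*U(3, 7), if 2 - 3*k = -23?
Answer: 112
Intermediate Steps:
k = 25/3 (k = 2/3 - 1/3*(-23) = 2/3 + 23/3 = 25/3 ≈ 8.3333)
U(h, Q) = Q*h
(k - 3)*U(3, 7) = (25/3 - 3)*(7*3) = (16/3)*21 = 112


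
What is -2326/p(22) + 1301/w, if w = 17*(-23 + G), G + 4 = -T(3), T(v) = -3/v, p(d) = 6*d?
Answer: -149978/7293 ≈ -20.565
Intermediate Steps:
G = -3 (G = -4 - (-3)/3 = -4 - 1*(-1) = -4 + 1 = -3)
w = -442 (w = 17*(-23 - 3) = 17*(-26) = -442)
-2326/p(22) + 1301/w = -2326/(6*22) + 1301/(-442) = -2326/132 + 1301*(-1/442) = -2326*1/132 - 1301/442 = -1163/66 - 1301/442 = -149978/7293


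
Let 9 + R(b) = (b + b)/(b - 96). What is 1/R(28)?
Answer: -17/167 ≈ -0.10180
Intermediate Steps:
R(b) = -9 + 2*b/(-96 + b) (R(b) = -9 + (b + b)/(b - 96) = -9 + (2*b)/(-96 + b) = -9 + 2*b/(-96 + b))
1/R(28) = 1/((864 - 7*28)/(-96 + 28)) = 1/((864 - 196)/(-68)) = 1/(-1/68*668) = 1/(-167/17) = -17/167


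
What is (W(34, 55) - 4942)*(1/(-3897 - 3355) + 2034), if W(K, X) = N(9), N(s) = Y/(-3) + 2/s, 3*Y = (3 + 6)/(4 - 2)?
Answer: -1312225190887/130536 ≈ -1.0053e+7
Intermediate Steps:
Y = 3/2 (Y = ((3 + 6)/(4 - 2))/3 = (9/2)/3 = (9*(½))/3 = (⅓)*(9/2) = 3/2 ≈ 1.5000)
N(s) = -½ + 2/s (N(s) = (3/2)/(-3) + 2/s = (3/2)*(-⅓) + 2/s = -½ + 2/s)
W(K, X) = -5/18 (W(K, X) = (½)*(4 - 1*9)/9 = (½)*(⅑)*(4 - 9) = (½)*(⅑)*(-5) = -5/18)
(W(34, 55) - 4942)*(1/(-3897 - 3355) + 2034) = (-5/18 - 4942)*(1/(-3897 - 3355) + 2034) = -88961*(1/(-7252) + 2034)/18 = -88961*(-1/7252 + 2034)/18 = -88961/18*14750567/7252 = -1312225190887/130536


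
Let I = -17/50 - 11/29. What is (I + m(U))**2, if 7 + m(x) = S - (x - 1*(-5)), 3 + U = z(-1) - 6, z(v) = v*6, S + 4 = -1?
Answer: 15547249/2102500 ≈ 7.3946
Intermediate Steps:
S = -5 (S = -4 - 1 = -5)
z(v) = 6*v
I = -1043/1450 (I = -17*1/50 - 11*1/29 = -17/50 - 11/29 = -1043/1450 ≈ -0.71931)
U = -15 (U = -3 + (6*(-1) - 6) = -3 + (-6 - 6) = -3 - 12 = -15)
m(x) = -17 - x (m(x) = -7 + (-5 - (x - 1*(-5))) = -7 + (-5 - (x + 5)) = -7 + (-5 - (5 + x)) = -7 + (-5 + (-5 - x)) = -7 + (-10 - x) = -17 - x)
(I + m(U))**2 = (-1043/1450 + (-17 - 1*(-15)))**2 = (-1043/1450 + (-17 + 15))**2 = (-1043/1450 - 2)**2 = (-3943/1450)**2 = 15547249/2102500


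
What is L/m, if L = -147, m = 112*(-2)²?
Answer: -21/64 ≈ -0.32813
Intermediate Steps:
m = 448 (m = 112*4 = 448)
L/m = -147/448 = -147*1/448 = -21/64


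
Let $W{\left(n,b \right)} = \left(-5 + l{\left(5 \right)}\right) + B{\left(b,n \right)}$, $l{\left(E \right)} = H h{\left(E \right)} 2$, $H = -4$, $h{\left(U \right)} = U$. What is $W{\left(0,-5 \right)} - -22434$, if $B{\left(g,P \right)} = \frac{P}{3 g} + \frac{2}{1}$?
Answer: $22391$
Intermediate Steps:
$B{\left(g,P \right)} = 2 + \frac{P}{3 g}$ ($B{\left(g,P \right)} = P \frac{1}{3 g} + 2 \cdot 1 = \frac{P}{3 g} + 2 = 2 + \frac{P}{3 g}$)
$l{\left(E \right)} = - 8 E$ ($l{\left(E \right)} = - 4 E 2 = - 8 E$)
$W{\left(n,b \right)} = -43 + \frac{n}{3 b}$ ($W{\left(n,b \right)} = \left(-5 - 40\right) + \left(2 + \frac{n}{3 b}\right) = -45 + \left(2 + \frac{n}{3 b}\right) = -43 + \frac{n}{3 b}$)
$W{\left(0,-5 \right)} - -22434 = \left(-43 + \frac{1}{3} \cdot 0 \frac{1}{-5}\right) - -22434 = \left(-43 + \frac{1}{3} \cdot 0 \left(- \frac{1}{5}\right)\right) + 22434 = \left(-43 + 0\right) + 22434 = -43 + 22434 = 22391$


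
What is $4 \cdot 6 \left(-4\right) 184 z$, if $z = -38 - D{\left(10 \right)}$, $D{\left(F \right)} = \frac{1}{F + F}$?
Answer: $\frac{3360576}{5} \approx 6.7212 \cdot 10^{5}$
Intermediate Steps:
$D{\left(F \right)} = \frac{1}{2 F}$
$z = - \frac{761}{20}$ ($z = -38 - \frac{1}{2 \cdot 10} = -38 - \frac{1}{2} \cdot \frac{1}{10} = -38 - \frac{1}{20} = - \frac{761}{20} \approx -38.05$)
$4 \cdot 6 \left(-4\right) 184 z = 4 \cdot 6 \left(-4\right) 184 \left(- \frac{761}{20}\right) = 4 \left(-24\right) 184 \left(- \frac{761}{20}\right) = \left(-96\right) 184 \left(- \frac{761}{20}\right) = \left(-17664\right) \left(- \frac{761}{20}\right) = \frac{3360576}{5}$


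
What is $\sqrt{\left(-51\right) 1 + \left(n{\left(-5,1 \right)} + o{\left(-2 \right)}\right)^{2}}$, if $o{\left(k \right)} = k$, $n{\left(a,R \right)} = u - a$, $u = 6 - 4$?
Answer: $i \sqrt{26} \approx 5.099 i$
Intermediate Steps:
$u = 2$
$n{\left(a,R \right)} = 2 - a$
$\sqrt{\left(-51\right) 1 + \left(n{\left(-5,1 \right)} + o{\left(-2 \right)}\right)^{2}} = \sqrt{\left(-51\right) 1 + \left(\left(2 - -5\right) - 2\right)^{2}} = \sqrt{-51 + \left(\left(2 + 5\right) - 2\right)^{2}} = \sqrt{-51 + \left(7 - 2\right)^{2}} = \sqrt{-51 + 5^{2}} = \sqrt{-51 + 25} = \sqrt{-26} = i \sqrt{26}$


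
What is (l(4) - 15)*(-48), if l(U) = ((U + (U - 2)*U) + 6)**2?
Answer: -14832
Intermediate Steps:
l(U) = (6 + U + U*(-2 + U))**2 (l(U) = ((U + (-2 + U)*U) + 6)**2 = ((U + U*(-2 + U)) + 6)**2 = (6 + U + U*(-2 + U))**2)
(l(4) - 15)*(-48) = ((6 + 4**2 - 1*4)**2 - 15)*(-48) = ((6 + 16 - 4)**2 - 15)*(-48) = (18**2 - 15)*(-48) = (324 - 15)*(-48) = 309*(-48) = -14832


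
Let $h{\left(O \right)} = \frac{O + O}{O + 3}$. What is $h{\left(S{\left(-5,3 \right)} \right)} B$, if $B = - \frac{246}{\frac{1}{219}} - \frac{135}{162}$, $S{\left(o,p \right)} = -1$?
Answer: $\frac{323249}{6} \approx 53875.0$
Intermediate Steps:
$h{\left(O \right)} = \frac{2 O}{3 + O}$
$B = - \frac{323249}{6}$ ($B = - 246 \frac{1}{\frac{1}{219}} - \frac{5}{6} = \left(-246\right) 219 - \frac{5}{6} = -53874 - \frac{5}{6} = - \frac{323249}{6} \approx -53875.0$)
$h{\left(S{\left(-5,3 \right)} \right)} B = 2 \left(-1\right) \frac{1}{3 - 1} \left(- \frac{323249}{6}\right) = 2 \left(-1\right) \frac{1}{2} \left(- \frac{323249}{6}\right) = \left(-1\right) \left(- \frac{323249}{6}\right) = \frac{323249}{6}$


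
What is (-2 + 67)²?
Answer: 4225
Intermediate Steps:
(-2 + 67)² = 65² = 4225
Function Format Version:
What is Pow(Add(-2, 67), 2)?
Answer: 4225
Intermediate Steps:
Pow(Add(-2, 67), 2) = Pow(65, 2) = 4225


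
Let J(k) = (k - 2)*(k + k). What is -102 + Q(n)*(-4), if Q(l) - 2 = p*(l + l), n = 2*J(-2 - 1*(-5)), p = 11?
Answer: -1166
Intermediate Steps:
J(k) = 2*k*(-2 + k) (J(k) = (-2 + k)*(2*k) = 2*k*(-2 + k))
n = 12 (n = 2*(2*(-2 - 1*(-5))*(-2 + (-2 - 1*(-5)))) = 2*(2*(-2 + 5)*(-2 + (-2 + 5))) = 2*(2*3*(-2 + 3)) = 2*(2*3*1) = 2*6 = 12)
Q(l) = 2 + 22*l (Q(l) = 2 + 11*(l + l) = 2 + 11*(2*l) = 2 + 22*l)
-102 + Q(n)*(-4) = -102 + (2 + 22*12)*(-4) = -102 + (2 + 264)*(-4) = -102 + 266*(-4) = -102 - 1064 = -1166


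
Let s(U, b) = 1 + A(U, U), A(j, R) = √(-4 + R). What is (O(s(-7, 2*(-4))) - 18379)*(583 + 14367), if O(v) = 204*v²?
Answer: -305264050 + 6099600*I*√11 ≈ -3.0526e+8 + 2.023e+7*I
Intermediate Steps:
s(U, b) = 1 + √(-4 + U)
(O(s(-7, 2*(-4))) - 18379)*(583 + 14367) = (204*(1 + √(-4 - 7))² - 18379)*(583 + 14367) = (204*(1 + √(-11))² - 18379)*14950 = (204*(1 + I*√11)² - 18379)*14950 = (-18379 + 204*(1 + I*√11)²)*14950 = -274766050 + 3049800*(1 + I*√11)²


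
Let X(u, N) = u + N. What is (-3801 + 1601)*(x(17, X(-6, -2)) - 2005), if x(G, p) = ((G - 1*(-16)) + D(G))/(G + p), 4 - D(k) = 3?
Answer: 39624200/9 ≈ 4.4027e+6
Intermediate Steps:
D(k) = 1 (D(k) = 4 - 1*3 = 4 - 3 = 1)
X(u, N) = N + u
x(G, p) = (17 + G)/(G + p) (x(G, p) = ((G - 1*(-16)) + 1)/(G + p) = ((G + 16) + 1)/(G + p) = ((16 + G) + 1)/(G + p) = (17 + G)/(G + p))
(-3801 + 1601)*(x(17, X(-6, -2)) - 2005) = (-3801 + 1601)*((17 + 17)/(17 + (-2 - 6)) - 2005) = -2200*(34/(17 - 8) - 2005) = -2200*(34/9 - 2005) = -2200*(-18011/9) = 39624200/9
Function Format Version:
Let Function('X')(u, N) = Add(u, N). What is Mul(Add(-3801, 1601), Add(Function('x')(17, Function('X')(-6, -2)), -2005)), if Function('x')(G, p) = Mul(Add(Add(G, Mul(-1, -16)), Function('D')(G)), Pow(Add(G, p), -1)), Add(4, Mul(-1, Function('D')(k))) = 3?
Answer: Rational(39624200, 9) ≈ 4.4027e+6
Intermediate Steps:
Function('D')(k) = 1 (Function('D')(k) = Add(4, Mul(-1, 3)) = Add(4, -3) = 1)
Function('X')(u, N) = Add(N, u)
Function('x')(G, p) = Mul(Pow(Add(G, p), -1), Add(17, G)) (Function('x')(G, p) = Mul(Add(Add(G, Mul(-1, -16)), 1), Pow(Add(G, p), -1)) = Mul(Add(Add(G, 16), 1), Pow(Add(G, p), -1)) = Mul(Add(Add(16, G), 1), Pow(Add(G, p), -1)) = Mul(Add(17, G), Pow(Add(G, p), -1)) = Mul(Pow(Add(G, p), -1), Add(17, G)))
Mul(Add(-3801, 1601), Add(Function('x')(17, Function('X')(-6, -2)), -2005)) = Mul(Add(-3801, 1601), Add(Mul(Pow(Add(17, Add(-2, -6)), -1), Add(17, 17)), -2005)) = Mul(-2200, Add(Mul(Pow(Add(17, -8), -1), 34), -2005)) = Mul(-2200, Add(Mul(Pow(9, -1), 34), -2005)) = Mul(-2200, Add(Mul(Rational(1, 9), 34), -2005)) = Mul(-2200, Add(Rational(34, 9), -2005)) = Mul(-2200, Rational(-18011, 9)) = Rational(39624200, 9)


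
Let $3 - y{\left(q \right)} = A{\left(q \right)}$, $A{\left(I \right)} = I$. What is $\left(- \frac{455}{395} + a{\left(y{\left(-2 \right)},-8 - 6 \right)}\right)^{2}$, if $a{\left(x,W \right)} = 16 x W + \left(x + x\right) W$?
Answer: $\frac{9926336161}{6241} \approx 1.5905 \cdot 10^{6}$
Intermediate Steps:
$y{\left(q \right)} = 3 - q$
$a{\left(x,W \right)} = 18 W x$ ($a{\left(x,W \right)} = 16 W x + 2 x W = 16 W x + 2 W x = 18 W x$)
$\left(- \frac{455}{395} + a{\left(y{\left(-2 \right)},-8 - 6 \right)}\right)^{2} = \left(- \frac{455}{395} + 18 \left(-8 - 6\right) \left(3 - -2\right)\right)^{2} = \left(\left(-455\right) \frac{1}{395} + 18 \left(-14\right) \left(3 + 2\right)\right)^{2} = \left(- \frac{91}{79} + 18 \left(-14\right) 5\right)^{2} = \left(- \frac{91}{79} - 1260\right)^{2} = \left(- \frac{99631}{79}\right)^{2} = \frac{9926336161}{6241}$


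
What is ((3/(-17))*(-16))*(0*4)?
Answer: 0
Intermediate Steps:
((3/(-17))*(-16))*(0*4) = ((3*(-1/17))*(-16))*0 = -3/17*(-16)*0 = (48/17)*0 = 0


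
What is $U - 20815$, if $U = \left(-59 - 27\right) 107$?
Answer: $-30017$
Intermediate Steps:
$U = -9202$ ($U = \left(-86\right) 107 = -9202$)
$U - 20815 = -9202 - 20815 = -30017$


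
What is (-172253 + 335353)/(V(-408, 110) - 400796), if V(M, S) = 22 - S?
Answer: -40775/100221 ≈ -0.40685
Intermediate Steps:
(-172253 + 335353)/(V(-408, 110) - 400796) = (-172253 + 335353)/((22 - 1*110) - 400796) = 163100/((22 - 110) - 400796) = 163100/(-88 - 400796) = 163100/(-400884) = 163100*(-1/400884) = -40775/100221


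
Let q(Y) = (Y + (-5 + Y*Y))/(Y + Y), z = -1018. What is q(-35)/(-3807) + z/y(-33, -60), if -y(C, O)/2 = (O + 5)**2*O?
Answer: 882601/537421500 ≈ 0.0016423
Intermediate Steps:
y(C, O) = -2*O*(5 + O)**2 (y(C, O) = -2*(O + 5)**2*O = -2*(5 + O)**2*O = -2*O*(5 + O)**2)
q(Y) = (-5 + Y + Y**2)/(2*Y) (q(Y) = (Y + (-5 + Y**2))/((2*Y)) = (-5 + Y + Y**2)*(1/(2*Y)) = (-5 + Y + Y**2)/(2*Y))
q(-35)/(-3807) + z/y(-33, -60) = ((1/2)*(-5 - 35*(1 - 35))/(-35))/(-3807) - 1018*1/(120*(5 - 60)**2) = ((1/2)*(-1/35)*(-5 - 35*(-34)))*(-1/3807) - 1018/((-2*(-60)*(-55)**2)) = ((1/2)*(-1/35)*(-5 + 1190))*(-1/3807) - 1018/((-2*(-60)*3025)) = ((1/2)*(-1/35)*1185)*(-1/3807) - 1018/363000 = -237/14*(-1/3807) - 1018*1/363000 = 79/17766 - 509/181500 = 882601/537421500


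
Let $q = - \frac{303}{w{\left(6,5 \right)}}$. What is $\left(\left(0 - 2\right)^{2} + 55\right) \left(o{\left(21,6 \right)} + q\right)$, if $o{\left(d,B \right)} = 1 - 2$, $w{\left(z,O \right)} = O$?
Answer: $- \frac{18172}{5} \approx -3634.4$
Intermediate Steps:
$q = - \frac{303}{5} \approx -60.6$
$o{\left(d,B \right)} = -1$ ($o{\left(d,B \right)} = 1 - 2 = -1$)
$\left(\left(0 - 2\right)^{2} + 55\right) \left(o{\left(21,6 \right)} + q\right) = \left(\left(0 - 2\right)^{2} + 55\right) \left(-1 - \frac{303}{5}\right) = \left(\left(-2\right)^{2} + 55\right) \left(- \frac{308}{5}\right) = \left(4 + 55\right) \left(- \frac{308}{5}\right) = 59 \left(- \frac{308}{5}\right) = - \frac{18172}{5}$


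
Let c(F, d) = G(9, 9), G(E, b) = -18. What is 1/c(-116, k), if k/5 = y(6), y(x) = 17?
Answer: -1/18 ≈ -0.055556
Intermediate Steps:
k = 85 (k = 5*17 = 85)
c(F, d) = -18
1/c(-116, k) = 1/(-18) = -1/18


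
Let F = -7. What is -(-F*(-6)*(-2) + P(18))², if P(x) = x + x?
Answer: -14400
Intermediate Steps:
P(x) = 2*x
-(-F*(-6)*(-2) + P(18))² = -(-(-7*(-6))*(-2) + 2*18)² = -(-42*(-2) + 36)² = -(-1*(-84) + 36)² = -(84 + 36)² = -1*120² = -1*14400 = -14400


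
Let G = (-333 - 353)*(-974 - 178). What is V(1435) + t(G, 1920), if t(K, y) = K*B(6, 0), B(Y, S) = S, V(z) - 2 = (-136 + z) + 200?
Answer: 1501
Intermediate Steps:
G = 790272 (G = -686*(-1152) = 790272)
V(z) = 66 + z (V(z) = 2 + ((-136 + z) + 200) = 2 + (64 + z) = 66 + z)
t(K, y) = 0 (t(K, y) = K*0 = 0)
V(1435) + t(G, 1920) = (66 + 1435) + 0 = 1501 + 0 = 1501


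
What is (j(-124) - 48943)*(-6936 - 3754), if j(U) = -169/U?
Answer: 32437538235/62 ≈ 5.2319e+8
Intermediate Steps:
(j(-124) - 48943)*(-6936 - 3754) = (-169/(-124) - 48943)*(-6936 - 3754) = (-169*(-1/124) - 48943)*(-10690) = (169/124 - 48943)*(-10690) = -6068763/124*(-10690) = 32437538235/62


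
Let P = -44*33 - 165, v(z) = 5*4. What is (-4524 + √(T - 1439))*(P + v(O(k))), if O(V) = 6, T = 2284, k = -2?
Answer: 7224828 - 20761*√5 ≈ 7.1784e+6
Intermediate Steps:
v(z) = 20
P = -1617 (P = -1452 - 165 = -1617)
(-4524 + √(T - 1439))*(P + v(O(k))) = (-4524 + √(2284 - 1439))*(-1617 + 20) = (-4524 + √845)*(-1597) = (-4524 + 13*√5)*(-1597) = 7224828 - 20761*√5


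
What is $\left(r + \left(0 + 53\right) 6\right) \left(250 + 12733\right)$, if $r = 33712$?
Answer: $441811490$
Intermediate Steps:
$\left(r + \left(0 + 53\right) 6\right) \left(250 + 12733\right) = \left(33712 + \left(0 + 53\right) 6\right) \left(250 + 12733\right) = \left(33712 + 53 \cdot 6\right) 12983 = \left(33712 + 318\right) 12983 = 34030 \cdot 12983 = 441811490$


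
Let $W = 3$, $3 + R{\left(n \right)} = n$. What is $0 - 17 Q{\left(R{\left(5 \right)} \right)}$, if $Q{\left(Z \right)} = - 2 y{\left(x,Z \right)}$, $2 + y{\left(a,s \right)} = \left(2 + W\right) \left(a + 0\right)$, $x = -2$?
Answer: $-408$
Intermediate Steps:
$R{\left(n \right)} = -3 + n$
$y{\left(a,s \right)} = -2 + 5 a$ ($y{\left(a,s \right)} = -2 + \left(2 + 3\right) \left(a + 0\right) = -2 + 5 a$)
$Q{\left(Z \right)} = 24$ ($Q{\left(Z \right)} = - 2 \left(-2 + 5 \left(-2\right)\right) = - 2 \left(-2 - 10\right) = \left(-2\right) \left(-12\right) = 24$)
$0 - 17 Q{\left(R{\left(5 \right)} \right)} = 0 - 408 = -408$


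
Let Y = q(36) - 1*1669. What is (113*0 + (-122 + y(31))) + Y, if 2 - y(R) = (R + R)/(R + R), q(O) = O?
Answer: -1754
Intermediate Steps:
Y = -1633 (Y = 36 - 1*1669 = 36 - 1669 = -1633)
y(R) = 1 (y(R) = 2 - (R + R)/(R + R) = 2 - 2*R/(2*R) = 2 - 2*R*1/(2*R) = 2 - 1*1 = 2 - 1 = 1)
(113*0 + (-122 + y(31))) + Y = (113*0 + (-122 + 1)) - 1633 = (0 - 121) - 1633 = -121 - 1633 = -1754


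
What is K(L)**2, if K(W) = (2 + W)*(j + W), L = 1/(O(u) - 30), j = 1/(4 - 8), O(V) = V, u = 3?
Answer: 2699449/8503056 ≈ 0.31747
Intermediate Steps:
j = -1/4 (j = 1/(-4) = -1/4 ≈ -0.25000)
L = -1/27 (L = 1/(3 - 30) = 1/(-27) = -1/27 ≈ -0.037037)
K(W) = (2 + W)*(-1/4 + W)
K(L)**2 = (-1/2 + (-1/27)**2 + (7/4)*(-1/27))**2 = (-1/2 + 1/729 - 7/108)**2 = (-1643/2916)**2 = 2699449/8503056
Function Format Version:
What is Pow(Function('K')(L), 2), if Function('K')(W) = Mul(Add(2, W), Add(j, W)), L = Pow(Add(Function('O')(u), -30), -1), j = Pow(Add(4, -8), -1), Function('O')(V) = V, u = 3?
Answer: Rational(2699449, 8503056) ≈ 0.31747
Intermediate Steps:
j = Rational(-1, 4) (j = Pow(-4, -1) = Rational(-1, 4) ≈ -0.25000)
L = Rational(-1, 27) (L = Pow(Add(3, -30), -1) = Pow(-27, -1) = Rational(-1, 27) ≈ -0.037037)
Function('K')(W) = Mul(Add(2, W), Add(Rational(-1, 4), W))
Pow(Function('K')(L), 2) = Pow(Add(Rational(-1, 2), Pow(Rational(-1, 27), 2), Mul(Rational(7, 4), Rational(-1, 27))), 2) = Pow(Add(Rational(-1, 2), Rational(1, 729), Rational(-7, 108)), 2) = Pow(Rational(-1643, 2916), 2) = Rational(2699449, 8503056)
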